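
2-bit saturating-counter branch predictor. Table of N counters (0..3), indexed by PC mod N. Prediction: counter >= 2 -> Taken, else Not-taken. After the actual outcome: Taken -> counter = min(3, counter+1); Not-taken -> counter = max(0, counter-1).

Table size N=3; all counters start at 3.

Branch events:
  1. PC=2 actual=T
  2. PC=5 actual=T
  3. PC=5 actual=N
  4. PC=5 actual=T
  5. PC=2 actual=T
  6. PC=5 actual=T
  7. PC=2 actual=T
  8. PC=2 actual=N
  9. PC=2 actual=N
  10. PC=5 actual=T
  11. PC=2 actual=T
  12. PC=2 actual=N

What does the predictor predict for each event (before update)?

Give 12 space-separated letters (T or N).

Answer: T T T T T T T T T N T T

Derivation:
Ev 1: PC=2 idx=2 pred=T actual=T -> ctr[2]=3
Ev 2: PC=5 idx=2 pred=T actual=T -> ctr[2]=3
Ev 3: PC=5 idx=2 pred=T actual=N -> ctr[2]=2
Ev 4: PC=5 idx=2 pred=T actual=T -> ctr[2]=3
Ev 5: PC=2 idx=2 pred=T actual=T -> ctr[2]=3
Ev 6: PC=5 idx=2 pred=T actual=T -> ctr[2]=3
Ev 7: PC=2 idx=2 pred=T actual=T -> ctr[2]=3
Ev 8: PC=2 idx=2 pred=T actual=N -> ctr[2]=2
Ev 9: PC=2 idx=2 pred=T actual=N -> ctr[2]=1
Ev 10: PC=5 idx=2 pred=N actual=T -> ctr[2]=2
Ev 11: PC=2 idx=2 pred=T actual=T -> ctr[2]=3
Ev 12: PC=2 idx=2 pred=T actual=N -> ctr[2]=2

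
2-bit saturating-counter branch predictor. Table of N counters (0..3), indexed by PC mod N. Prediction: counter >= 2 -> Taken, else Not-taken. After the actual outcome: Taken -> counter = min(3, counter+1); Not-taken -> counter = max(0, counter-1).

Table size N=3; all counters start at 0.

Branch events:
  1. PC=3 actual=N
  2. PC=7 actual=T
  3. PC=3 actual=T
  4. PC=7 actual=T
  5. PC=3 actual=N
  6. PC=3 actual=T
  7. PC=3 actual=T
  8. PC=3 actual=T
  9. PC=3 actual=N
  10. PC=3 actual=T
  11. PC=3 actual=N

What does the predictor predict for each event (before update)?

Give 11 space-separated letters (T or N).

Answer: N N N N N N N T T T T

Derivation:
Ev 1: PC=3 idx=0 pred=N actual=N -> ctr[0]=0
Ev 2: PC=7 idx=1 pred=N actual=T -> ctr[1]=1
Ev 3: PC=3 idx=0 pred=N actual=T -> ctr[0]=1
Ev 4: PC=7 idx=1 pred=N actual=T -> ctr[1]=2
Ev 5: PC=3 idx=0 pred=N actual=N -> ctr[0]=0
Ev 6: PC=3 idx=0 pred=N actual=T -> ctr[0]=1
Ev 7: PC=3 idx=0 pred=N actual=T -> ctr[0]=2
Ev 8: PC=3 idx=0 pred=T actual=T -> ctr[0]=3
Ev 9: PC=3 idx=0 pred=T actual=N -> ctr[0]=2
Ev 10: PC=3 idx=0 pred=T actual=T -> ctr[0]=3
Ev 11: PC=3 idx=0 pred=T actual=N -> ctr[0]=2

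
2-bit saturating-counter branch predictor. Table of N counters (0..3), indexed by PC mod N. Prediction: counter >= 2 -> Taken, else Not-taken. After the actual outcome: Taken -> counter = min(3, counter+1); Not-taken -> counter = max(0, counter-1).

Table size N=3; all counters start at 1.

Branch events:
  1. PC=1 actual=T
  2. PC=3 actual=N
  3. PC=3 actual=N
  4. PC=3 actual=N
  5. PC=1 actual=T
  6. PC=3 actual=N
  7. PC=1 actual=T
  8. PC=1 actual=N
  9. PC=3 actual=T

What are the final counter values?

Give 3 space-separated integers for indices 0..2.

Answer: 1 2 1

Derivation:
Ev 1: PC=1 idx=1 pred=N actual=T -> ctr[1]=2
Ev 2: PC=3 idx=0 pred=N actual=N -> ctr[0]=0
Ev 3: PC=3 idx=0 pred=N actual=N -> ctr[0]=0
Ev 4: PC=3 idx=0 pred=N actual=N -> ctr[0]=0
Ev 5: PC=1 idx=1 pred=T actual=T -> ctr[1]=3
Ev 6: PC=3 idx=0 pred=N actual=N -> ctr[0]=0
Ev 7: PC=1 idx=1 pred=T actual=T -> ctr[1]=3
Ev 8: PC=1 idx=1 pred=T actual=N -> ctr[1]=2
Ev 9: PC=3 idx=0 pred=N actual=T -> ctr[0]=1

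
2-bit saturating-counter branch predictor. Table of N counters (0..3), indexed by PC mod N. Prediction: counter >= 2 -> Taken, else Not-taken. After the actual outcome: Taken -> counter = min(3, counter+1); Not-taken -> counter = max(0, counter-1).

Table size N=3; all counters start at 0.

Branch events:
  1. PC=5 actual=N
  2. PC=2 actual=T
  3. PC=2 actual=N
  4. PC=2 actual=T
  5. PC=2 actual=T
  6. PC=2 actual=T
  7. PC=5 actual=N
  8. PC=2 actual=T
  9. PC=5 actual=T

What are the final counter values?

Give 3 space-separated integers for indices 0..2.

Answer: 0 0 3

Derivation:
Ev 1: PC=5 idx=2 pred=N actual=N -> ctr[2]=0
Ev 2: PC=2 idx=2 pred=N actual=T -> ctr[2]=1
Ev 3: PC=2 idx=2 pred=N actual=N -> ctr[2]=0
Ev 4: PC=2 idx=2 pred=N actual=T -> ctr[2]=1
Ev 5: PC=2 idx=2 pred=N actual=T -> ctr[2]=2
Ev 6: PC=2 idx=2 pred=T actual=T -> ctr[2]=3
Ev 7: PC=5 idx=2 pred=T actual=N -> ctr[2]=2
Ev 8: PC=2 idx=2 pred=T actual=T -> ctr[2]=3
Ev 9: PC=5 idx=2 pred=T actual=T -> ctr[2]=3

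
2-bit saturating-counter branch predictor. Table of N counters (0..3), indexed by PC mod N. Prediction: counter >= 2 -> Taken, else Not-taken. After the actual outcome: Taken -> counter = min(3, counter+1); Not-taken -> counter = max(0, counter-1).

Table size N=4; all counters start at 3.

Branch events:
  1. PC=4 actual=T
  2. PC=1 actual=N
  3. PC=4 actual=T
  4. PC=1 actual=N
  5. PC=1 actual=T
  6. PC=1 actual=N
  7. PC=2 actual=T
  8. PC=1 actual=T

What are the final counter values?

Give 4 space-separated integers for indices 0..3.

Ev 1: PC=4 idx=0 pred=T actual=T -> ctr[0]=3
Ev 2: PC=1 idx=1 pred=T actual=N -> ctr[1]=2
Ev 3: PC=4 idx=0 pred=T actual=T -> ctr[0]=3
Ev 4: PC=1 idx=1 pred=T actual=N -> ctr[1]=1
Ev 5: PC=1 idx=1 pred=N actual=T -> ctr[1]=2
Ev 6: PC=1 idx=1 pred=T actual=N -> ctr[1]=1
Ev 7: PC=2 idx=2 pred=T actual=T -> ctr[2]=3
Ev 8: PC=1 idx=1 pred=N actual=T -> ctr[1]=2

Answer: 3 2 3 3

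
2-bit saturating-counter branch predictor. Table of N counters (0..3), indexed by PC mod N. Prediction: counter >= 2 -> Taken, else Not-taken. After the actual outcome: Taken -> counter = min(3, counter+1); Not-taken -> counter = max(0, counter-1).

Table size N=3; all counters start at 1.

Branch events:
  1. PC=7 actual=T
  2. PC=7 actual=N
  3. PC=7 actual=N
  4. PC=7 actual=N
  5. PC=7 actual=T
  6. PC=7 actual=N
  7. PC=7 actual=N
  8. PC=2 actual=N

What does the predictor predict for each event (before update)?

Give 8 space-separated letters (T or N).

Answer: N T N N N N N N

Derivation:
Ev 1: PC=7 idx=1 pred=N actual=T -> ctr[1]=2
Ev 2: PC=7 idx=1 pred=T actual=N -> ctr[1]=1
Ev 3: PC=7 idx=1 pred=N actual=N -> ctr[1]=0
Ev 4: PC=7 idx=1 pred=N actual=N -> ctr[1]=0
Ev 5: PC=7 idx=1 pred=N actual=T -> ctr[1]=1
Ev 6: PC=7 idx=1 pred=N actual=N -> ctr[1]=0
Ev 7: PC=7 idx=1 pred=N actual=N -> ctr[1]=0
Ev 8: PC=2 idx=2 pred=N actual=N -> ctr[2]=0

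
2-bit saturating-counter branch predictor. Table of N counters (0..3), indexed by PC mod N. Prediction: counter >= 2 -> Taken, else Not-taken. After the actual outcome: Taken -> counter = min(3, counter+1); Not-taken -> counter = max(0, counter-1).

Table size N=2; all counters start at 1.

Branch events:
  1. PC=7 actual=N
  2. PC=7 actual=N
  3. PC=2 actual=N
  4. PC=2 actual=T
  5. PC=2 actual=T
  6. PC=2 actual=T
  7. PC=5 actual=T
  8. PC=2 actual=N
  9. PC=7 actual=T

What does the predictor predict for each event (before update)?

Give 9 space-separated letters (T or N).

Ev 1: PC=7 idx=1 pred=N actual=N -> ctr[1]=0
Ev 2: PC=7 idx=1 pred=N actual=N -> ctr[1]=0
Ev 3: PC=2 idx=0 pred=N actual=N -> ctr[0]=0
Ev 4: PC=2 idx=0 pred=N actual=T -> ctr[0]=1
Ev 5: PC=2 idx=0 pred=N actual=T -> ctr[0]=2
Ev 6: PC=2 idx=0 pred=T actual=T -> ctr[0]=3
Ev 7: PC=5 idx=1 pred=N actual=T -> ctr[1]=1
Ev 8: PC=2 idx=0 pred=T actual=N -> ctr[0]=2
Ev 9: PC=7 idx=1 pred=N actual=T -> ctr[1]=2

Answer: N N N N N T N T N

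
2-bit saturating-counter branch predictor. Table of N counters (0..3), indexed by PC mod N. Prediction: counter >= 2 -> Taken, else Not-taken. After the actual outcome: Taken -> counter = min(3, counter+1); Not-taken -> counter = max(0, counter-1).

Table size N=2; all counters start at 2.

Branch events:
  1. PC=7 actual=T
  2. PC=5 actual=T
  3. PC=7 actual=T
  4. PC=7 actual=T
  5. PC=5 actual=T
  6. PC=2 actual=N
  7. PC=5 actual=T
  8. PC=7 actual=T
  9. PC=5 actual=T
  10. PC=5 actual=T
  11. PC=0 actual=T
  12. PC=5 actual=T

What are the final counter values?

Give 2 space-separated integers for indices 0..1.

Answer: 2 3

Derivation:
Ev 1: PC=7 idx=1 pred=T actual=T -> ctr[1]=3
Ev 2: PC=5 idx=1 pred=T actual=T -> ctr[1]=3
Ev 3: PC=7 idx=1 pred=T actual=T -> ctr[1]=3
Ev 4: PC=7 idx=1 pred=T actual=T -> ctr[1]=3
Ev 5: PC=5 idx=1 pred=T actual=T -> ctr[1]=3
Ev 6: PC=2 idx=0 pred=T actual=N -> ctr[0]=1
Ev 7: PC=5 idx=1 pred=T actual=T -> ctr[1]=3
Ev 8: PC=7 idx=1 pred=T actual=T -> ctr[1]=3
Ev 9: PC=5 idx=1 pred=T actual=T -> ctr[1]=3
Ev 10: PC=5 idx=1 pred=T actual=T -> ctr[1]=3
Ev 11: PC=0 idx=0 pred=N actual=T -> ctr[0]=2
Ev 12: PC=5 idx=1 pred=T actual=T -> ctr[1]=3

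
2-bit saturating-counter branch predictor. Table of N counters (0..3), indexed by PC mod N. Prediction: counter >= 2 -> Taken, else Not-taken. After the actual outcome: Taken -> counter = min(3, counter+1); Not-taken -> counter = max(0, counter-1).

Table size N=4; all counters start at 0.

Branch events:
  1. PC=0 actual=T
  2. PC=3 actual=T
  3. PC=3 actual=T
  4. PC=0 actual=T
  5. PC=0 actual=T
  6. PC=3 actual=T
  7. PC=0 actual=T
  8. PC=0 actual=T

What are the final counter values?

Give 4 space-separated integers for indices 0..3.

Answer: 3 0 0 3

Derivation:
Ev 1: PC=0 idx=0 pred=N actual=T -> ctr[0]=1
Ev 2: PC=3 idx=3 pred=N actual=T -> ctr[3]=1
Ev 3: PC=3 idx=3 pred=N actual=T -> ctr[3]=2
Ev 4: PC=0 idx=0 pred=N actual=T -> ctr[0]=2
Ev 5: PC=0 idx=0 pred=T actual=T -> ctr[0]=3
Ev 6: PC=3 idx=3 pred=T actual=T -> ctr[3]=3
Ev 7: PC=0 idx=0 pred=T actual=T -> ctr[0]=3
Ev 8: PC=0 idx=0 pred=T actual=T -> ctr[0]=3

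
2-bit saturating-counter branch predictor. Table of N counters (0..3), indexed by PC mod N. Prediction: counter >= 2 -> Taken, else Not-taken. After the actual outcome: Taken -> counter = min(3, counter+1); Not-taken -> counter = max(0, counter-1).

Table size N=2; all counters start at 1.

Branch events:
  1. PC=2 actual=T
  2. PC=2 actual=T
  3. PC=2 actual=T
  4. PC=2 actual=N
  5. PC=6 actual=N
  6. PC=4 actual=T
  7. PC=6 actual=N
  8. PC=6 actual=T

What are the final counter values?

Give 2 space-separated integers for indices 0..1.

Ev 1: PC=2 idx=0 pred=N actual=T -> ctr[0]=2
Ev 2: PC=2 idx=0 pred=T actual=T -> ctr[0]=3
Ev 3: PC=2 idx=0 pred=T actual=T -> ctr[0]=3
Ev 4: PC=2 idx=0 pred=T actual=N -> ctr[0]=2
Ev 5: PC=6 idx=0 pred=T actual=N -> ctr[0]=1
Ev 6: PC=4 idx=0 pred=N actual=T -> ctr[0]=2
Ev 7: PC=6 idx=0 pred=T actual=N -> ctr[0]=1
Ev 8: PC=6 idx=0 pred=N actual=T -> ctr[0]=2

Answer: 2 1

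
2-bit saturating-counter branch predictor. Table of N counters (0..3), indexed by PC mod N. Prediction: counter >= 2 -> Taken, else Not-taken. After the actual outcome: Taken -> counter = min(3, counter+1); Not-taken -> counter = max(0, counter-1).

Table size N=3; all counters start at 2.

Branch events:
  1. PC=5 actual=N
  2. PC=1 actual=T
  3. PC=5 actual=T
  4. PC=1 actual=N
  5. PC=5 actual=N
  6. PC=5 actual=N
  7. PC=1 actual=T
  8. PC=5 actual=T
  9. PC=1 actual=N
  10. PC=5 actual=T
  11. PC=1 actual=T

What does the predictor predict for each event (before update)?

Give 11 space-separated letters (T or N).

Ev 1: PC=5 idx=2 pred=T actual=N -> ctr[2]=1
Ev 2: PC=1 idx=1 pred=T actual=T -> ctr[1]=3
Ev 3: PC=5 idx=2 pred=N actual=T -> ctr[2]=2
Ev 4: PC=1 idx=1 pred=T actual=N -> ctr[1]=2
Ev 5: PC=5 idx=2 pred=T actual=N -> ctr[2]=1
Ev 6: PC=5 idx=2 pred=N actual=N -> ctr[2]=0
Ev 7: PC=1 idx=1 pred=T actual=T -> ctr[1]=3
Ev 8: PC=5 idx=2 pred=N actual=T -> ctr[2]=1
Ev 9: PC=1 idx=1 pred=T actual=N -> ctr[1]=2
Ev 10: PC=5 idx=2 pred=N actual=T -> ctr[2]=2
Ev 11: PC=1 idx=1 pred=T actual=T -> ctr[1]=3

Answer: T T N T T N T N T N T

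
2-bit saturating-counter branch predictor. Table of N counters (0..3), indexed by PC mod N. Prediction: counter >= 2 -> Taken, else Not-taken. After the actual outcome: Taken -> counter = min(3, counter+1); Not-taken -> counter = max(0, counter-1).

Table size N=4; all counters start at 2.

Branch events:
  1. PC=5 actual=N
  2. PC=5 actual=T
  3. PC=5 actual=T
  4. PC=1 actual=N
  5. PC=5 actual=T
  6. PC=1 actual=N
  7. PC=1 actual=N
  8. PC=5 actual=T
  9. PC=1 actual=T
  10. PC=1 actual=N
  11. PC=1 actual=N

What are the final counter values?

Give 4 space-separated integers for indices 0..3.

Ev 1: PC=5 idx=1 pred=T actual=N -> ctr[1]=1
Ev 2: PC=5 idx=1 pred=N actual=T -> ctr[1]=2
Ev 3: PC=5 idx=1 pred=T actual=T -> ctr[1]=3
Ev 4: PC=1 idx=1 pred=T actual=N -> ctr[1]=2
Ev 5: PC=5 idx=1 pred=T actual=T -> ctr[1]=3
Ev 6: PC=1 idx=1 pred=T actual=N -> ctr[1]=2
Ev 7: PC=1 idx=1 pred=T actual=N -> ctr[1]=1
Ev 8: PC=5 idx=1 pred=N actual=T -> ctr[1]=2
Ev 9: PC=1 idx=1 pred=T actual=T -> ctr[1]=3
Ev 10: PC=1 idx=1 pred=T actual=N -> ctr[1]=2
Ev 11: PC=1 idx=1 pred=T actual=N -> ctr[1]=1

Answer: 2 1 2 2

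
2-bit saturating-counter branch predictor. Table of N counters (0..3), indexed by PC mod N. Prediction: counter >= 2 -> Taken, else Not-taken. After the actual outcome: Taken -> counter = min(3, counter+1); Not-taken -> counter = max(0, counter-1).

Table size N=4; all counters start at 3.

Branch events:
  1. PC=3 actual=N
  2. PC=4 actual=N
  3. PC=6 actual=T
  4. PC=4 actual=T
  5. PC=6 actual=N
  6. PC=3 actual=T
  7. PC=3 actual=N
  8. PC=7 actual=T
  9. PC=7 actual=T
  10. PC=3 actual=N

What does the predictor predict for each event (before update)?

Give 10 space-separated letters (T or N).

Ev 1: PC=3 idx=3 pred=T actual=N -> ctr[3]=2
Ev 2: PC=4 idx=0 pred=T actual=N -> ctr[0]=2
Ev 3: PC=6 idx=2 pred=T actual=T -> ctr[2]=3
Ev 4: PC=4 idx=0 pred=T actual=T -> ctr[0]=3
Ev 5: PC=6 idx=2 pred=T actual=N -> ctr[2]=2
Ev 6: PC=3 idx=3 pred=T actual=T -> ctr[3]=3
Ev 7: PC=3 idx=3 pred=T actual=N -> ctr[3]=2
Ev 8: PC=7 idx=3 pred=T actual=T -> ctr[3]=3
Ev 9: PC=7 idx=3 pred=T actual=T -> ctr[3]=3
Ev 10: PC=3 idx=3 pred=T actual=N -> ctr[3]=2

Answer: T T T T T T T T T T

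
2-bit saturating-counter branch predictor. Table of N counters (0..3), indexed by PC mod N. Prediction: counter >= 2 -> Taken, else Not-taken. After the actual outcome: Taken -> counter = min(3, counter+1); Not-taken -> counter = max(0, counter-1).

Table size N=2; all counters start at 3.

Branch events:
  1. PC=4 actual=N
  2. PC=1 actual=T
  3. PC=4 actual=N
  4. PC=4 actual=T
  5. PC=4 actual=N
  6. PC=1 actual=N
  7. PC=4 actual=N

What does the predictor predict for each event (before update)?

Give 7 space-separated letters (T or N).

Ev 1: PC=4 idx=0 pred=T actual=N -> ctr[0]=2
Ev 2: PC=1 idx=1 pred=T actual=T -> ctr[1]=3
Ev 3: PC=4 idx=0 pred=T actual=N -> ctr[0]=1
Ev 4: PC=4 idx=0 pred=N actual=T -> ctr[0]=2
Ev 5: PC=4 idx=0 pred=T actual=N -> ctr[0]=1
Ev 6: PC=1 idx=1 pred=T actual=N -> ctr[1]=2
Ev 7: PC=4 idx=0 pred=N actual=N -> ctr[0]=0

Answer: T T T N T T N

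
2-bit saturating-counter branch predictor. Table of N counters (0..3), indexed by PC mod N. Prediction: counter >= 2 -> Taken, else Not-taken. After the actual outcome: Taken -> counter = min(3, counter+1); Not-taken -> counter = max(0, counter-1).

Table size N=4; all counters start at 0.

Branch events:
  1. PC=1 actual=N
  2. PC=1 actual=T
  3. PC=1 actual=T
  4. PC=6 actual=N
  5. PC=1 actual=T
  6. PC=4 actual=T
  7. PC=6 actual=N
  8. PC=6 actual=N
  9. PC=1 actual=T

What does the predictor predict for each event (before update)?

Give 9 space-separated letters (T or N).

Answer: N N N N T N N N T

Derivation:
Ev 1: PC=1 idx=1 pred=N actual=N -> ctr[1]=0
Ev 2: PC=1 idx=1 pred=N actual=T -> ctr[1]=1
Ev 3: PC=1 idx=1 pred=N actual=T -> ctr[1]=2
Ev 4: PC=6 idx=2 pred=N actual=N -> ctr[2]=0
Ev 5: PC=1 idx=1 pred=T actual=T -> ctr[1]=3
Ev 6: PC=4 idx=0 pred=N actual=T -> ctr[0]=1
Ev 7: PC=6 idx=2 pred=N actual=N -> ctr[2]=0
Ev 8: PC=6 idx=2 pred=N actual=N -> ctr[2]=0
Ev 9: PC=1 idx=1 pred=T actual=T -> ctr[1]=3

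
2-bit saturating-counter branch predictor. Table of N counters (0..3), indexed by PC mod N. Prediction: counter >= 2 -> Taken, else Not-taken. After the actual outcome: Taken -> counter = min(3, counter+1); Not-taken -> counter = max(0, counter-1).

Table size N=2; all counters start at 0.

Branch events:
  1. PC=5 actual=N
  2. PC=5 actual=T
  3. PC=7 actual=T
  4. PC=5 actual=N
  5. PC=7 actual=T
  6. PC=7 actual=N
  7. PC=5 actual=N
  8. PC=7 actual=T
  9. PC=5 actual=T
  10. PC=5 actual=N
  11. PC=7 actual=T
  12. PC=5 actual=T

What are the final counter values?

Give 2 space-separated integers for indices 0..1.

Ev 1: PC=5 idx=1 pred=N actual=N -> ctr[1]=0
Ev 2: PC=5 idx=1 pred=N actual=T -> ctr[1]=1
Ev 3: PC=7 idx=1 pred=N actual=T -> ctr[1]=2
Ev 4: PC=5 idx=1 pred=T actual=N -> ctr[1]=1
Ev 5: PC=7 idx=1 pred=N actual=T -> ctr[1]=2
Ev 6: PC=7 idx=1 pred=T actual=N -> ctr[1]=1
Ev 7: PC=5 idx=1 pred=N actual=N -> ctr[1]=0
Ev 8: PC=7 idx=1 pred=N actual=T -> ctr[1]=1
Ev 9: PC=5 idx=1 pred=N actual=T -> ctr[1]=2
Ev 10: PC=5 idx=1 pred=T actual=N -> ctr[1]=1
Ev 11: PC=7 idx=1 pred=N actual=T -> ctr[1]=2
Ev 12: PC=5 idx=1 pred=T actual=T -> ctr[1]=3

Answer: 0 3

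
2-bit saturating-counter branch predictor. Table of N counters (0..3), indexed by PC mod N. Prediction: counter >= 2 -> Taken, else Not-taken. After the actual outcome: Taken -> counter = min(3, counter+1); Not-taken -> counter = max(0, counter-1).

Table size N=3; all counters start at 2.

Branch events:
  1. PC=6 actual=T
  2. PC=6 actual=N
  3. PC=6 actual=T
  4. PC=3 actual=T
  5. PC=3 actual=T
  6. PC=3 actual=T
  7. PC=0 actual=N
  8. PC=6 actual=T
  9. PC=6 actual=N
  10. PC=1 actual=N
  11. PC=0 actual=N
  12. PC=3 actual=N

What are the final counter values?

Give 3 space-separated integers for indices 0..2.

Answer: 0 1 2

Derivation:
Ev 1: PC=6 idx=0 pred=T actual=T -> ctr[0]=3
Ev 2: PC=6 idx=0 pred=T actual=N -> ctr[0]=2
Ev 3: PC=6 idx=0 pred=T actual=T -> ctr[0]=3
Ev 4: PC=3 idx=0 pred=T actual=T -> ctr[0]=3
Ev 5: PC=3 idx=0 pred=T actual=T -> ctr[0]=3
Ev 6: PC=3 idx=0 pred=T actual=T -> ctr[0]=3
Ev 7: PC=0 idx=0 pred=T actual=N -> ctr[0]=2
Ev 8: PC=6 idx=0 pred=T actual=T -> ctr[0]=3
Ev 9: PC=6 idx=0 pred=T actual=N -> ctr[0]=2
Ev 10: PC=1 idx=1 pred=T actual=N -> ctr[1]=1
Ev 11: PC=0 idx=0 pred=T actual=N -> ctr[0]=1
Ev 12: PC=3 idx=0 pred=N actual=N -> ctr[0]=0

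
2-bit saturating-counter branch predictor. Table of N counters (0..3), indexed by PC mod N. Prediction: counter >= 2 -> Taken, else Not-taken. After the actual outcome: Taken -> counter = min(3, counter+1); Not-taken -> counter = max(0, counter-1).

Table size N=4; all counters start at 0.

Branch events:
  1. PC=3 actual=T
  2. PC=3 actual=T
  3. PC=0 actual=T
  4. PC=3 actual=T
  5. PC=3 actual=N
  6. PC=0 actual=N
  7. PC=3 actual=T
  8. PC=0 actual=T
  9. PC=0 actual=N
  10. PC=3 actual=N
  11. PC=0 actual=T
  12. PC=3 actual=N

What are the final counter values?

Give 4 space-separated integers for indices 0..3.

Answer: 1 0 0 1

Derivation:
Ev 1: PC=3 idx=3 pred=N actual=T -> ctr[3]=1
Ev 2: PC=3 idx=3 pred=N actual=T -> ctr[3]=2
Ev 3: PC=0 idx=0 pred=N actual=T -> ctr[0]=1
Ev 4: PC=3 idx=3 pred=T actual=T -> ctr[3]=3
Ev 5: PC=3 idx=3 pred=T actual=N -> ctr[3]=2
Ev 6: PC=0 idx=0 pred=N actual=N -> ctr[0]=0
Ev 7: PC=3 idx=3 pred=T actual=T -> ctr[3]=3
Ev 8: PC=0 idx=0 pred=N actual=T -> ctr[0]=1
Ev 9: PC=0 idx=0 pred=N actual=N -> ctr[0]=0
Ev 10: PC=3 idx=3 pred=T actual=N -> ctr[3]=2
Ev 11: PC=0 idx=0 pred=N actual=T -> ctr[0]=1
Ev 12: PC=3 idx=3 pred=T actual=N -> ctr[3]=1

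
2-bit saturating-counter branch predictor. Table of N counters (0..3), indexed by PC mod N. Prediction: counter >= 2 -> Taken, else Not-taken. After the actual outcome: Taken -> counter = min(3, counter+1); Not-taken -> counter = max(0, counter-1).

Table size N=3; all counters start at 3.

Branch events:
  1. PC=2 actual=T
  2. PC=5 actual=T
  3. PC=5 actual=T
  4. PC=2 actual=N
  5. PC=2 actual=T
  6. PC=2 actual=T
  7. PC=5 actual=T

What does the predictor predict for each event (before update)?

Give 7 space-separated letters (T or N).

Answer: T T T T T T T

Derivation:
Ev 1: PC=2 idx=2 pred=T actual=T -> ctr[2]=3
Ev 2: PC=5 idx=2 pred=T actual=T -> ctr[2]=3
Ev 3: PC=5 idx=2 pred=T actual=T -> ctr[2]=3
Ev 4: PC=2 idx=2 pred=T actual=N -> ctr[2]=2
Ev 5: PC=2 idx=2 pred=T actual=T -> ctr[2]=3
Ev 6: PC=2 idx=2 pred=T actual=T -> ctr[2]=3
Ev 7: PC=5 idx=2 pred=T actual=T -> ctr[2]=3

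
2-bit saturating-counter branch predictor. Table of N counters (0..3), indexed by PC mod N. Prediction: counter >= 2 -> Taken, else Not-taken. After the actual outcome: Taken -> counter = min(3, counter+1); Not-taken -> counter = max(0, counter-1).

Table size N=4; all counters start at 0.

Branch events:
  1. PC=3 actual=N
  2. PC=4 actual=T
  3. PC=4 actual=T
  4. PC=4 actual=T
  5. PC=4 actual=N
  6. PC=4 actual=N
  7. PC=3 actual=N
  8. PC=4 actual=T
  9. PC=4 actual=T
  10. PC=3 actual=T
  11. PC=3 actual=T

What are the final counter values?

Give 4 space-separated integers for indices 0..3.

Answer: 3 0 0 2

Derivation:
Ev 1: PC=3 idx=3 pred=N actual=N -> ctr[3]=0
Ev 2: PC=4 idx=0 pred=N actual=T -> ctr[0]=1
Ev 3: PC=4 idx=0 pred=N actual=T -> ctr[0]=2
Ev 4: PC=4 idx=0 pred=T actual=T -> ctr[0]=3
Ev 5: PC=4 idx=0 pred=T actual=N -> ctr[0]=2
Ev 6: PC=4 idx=0 pred=T actual=N -> ctr[0]=1
Ev 7: PC=3 idx=3 pred=N actual=N -> ctr[3]=0
Ev 8: PC=4 idx=0 pred=N actual=T -> ctr[0]=2
Ev 9: PC=4 idx=0 pred=T actual=T -> ctr[0]=3
Ev 10: PC=3 idx=3 pred=N actual=T -> ctr[3]=1
Ev 11: PC=3 idx=3 pred=N actual=T -> ctr[3]=2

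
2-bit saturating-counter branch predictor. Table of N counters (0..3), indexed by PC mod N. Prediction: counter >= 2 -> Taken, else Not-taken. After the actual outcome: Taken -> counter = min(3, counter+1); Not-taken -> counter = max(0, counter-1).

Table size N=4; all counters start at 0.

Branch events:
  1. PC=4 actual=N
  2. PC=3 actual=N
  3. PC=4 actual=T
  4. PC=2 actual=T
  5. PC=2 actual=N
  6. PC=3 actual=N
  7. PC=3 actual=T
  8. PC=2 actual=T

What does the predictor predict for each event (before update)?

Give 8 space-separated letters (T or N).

Ev 1: PC=4 idx=0 pred=N actual=N -> ctr[0]=0
Ev 2: PC=3 idx=3 pred=N actual=N -> ctr[3]=0
Ev 3: PC=4 idx=0 pred=N actual=T -> ctr[0]=1
Ev 4: PC=2 idx=2 pred=N actual=T -> ctr[2]=1
Ev 5: PC=2 idx=2 pred=N actual=N -> ctr[2]=0
Ev 6: PC=3 idx=3 pred=N actual=N -> ctr[3]=0
Ev 7: PC=3 idx=3 pred=N actual=T -> ctr[3]=1
Ev 8: PC=2 idx=2 pred=N actual=T -> ctr[2]=1

Answer: N N N N N N N N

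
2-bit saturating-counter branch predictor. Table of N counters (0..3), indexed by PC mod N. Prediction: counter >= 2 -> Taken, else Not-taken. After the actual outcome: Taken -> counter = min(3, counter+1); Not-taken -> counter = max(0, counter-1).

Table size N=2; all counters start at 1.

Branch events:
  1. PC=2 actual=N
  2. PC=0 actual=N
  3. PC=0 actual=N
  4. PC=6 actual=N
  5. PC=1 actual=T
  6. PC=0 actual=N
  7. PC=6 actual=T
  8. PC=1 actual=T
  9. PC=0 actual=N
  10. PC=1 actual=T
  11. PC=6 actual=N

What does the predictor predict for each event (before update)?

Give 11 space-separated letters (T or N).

Answer: N N N N N N N T N T N

Derivation:
Ev 1: PC=2 idx=0 pred=N actual=N -> ctr[0]=0
Ev 2: PC=0 idx=0 pred=N actual=N -> ctr[0]=0
Ev 3: PC=0 idx=0 pred=N actual=N -> ctr[0]=0
Ev 4: PC=6 idx=0 pred=N actual=N -> ctr[0]=0
Ev 5: PC=1 idx=1 pred=N actual=T -> ctr[1]=2
Ev 6: PC=0 idx=0 pred=N actual=N -> ctr[0]=0
Ev 7: PC=6 idx=0 pred=N actual=T -> ctr[0]=1
Ev 8: PC=1 idx=1 pred=T actual=T -> ctr[1]=3
Ev 9: PC=0 idx=0 pred=N actual=N -> ctr[0]=0
Ev 10: PC=1 idx=1 pred=T actual=T -> ctr[1]=3
Ev 11: PC=6 idx=0 pred=N actual=N -> ctr[0]=0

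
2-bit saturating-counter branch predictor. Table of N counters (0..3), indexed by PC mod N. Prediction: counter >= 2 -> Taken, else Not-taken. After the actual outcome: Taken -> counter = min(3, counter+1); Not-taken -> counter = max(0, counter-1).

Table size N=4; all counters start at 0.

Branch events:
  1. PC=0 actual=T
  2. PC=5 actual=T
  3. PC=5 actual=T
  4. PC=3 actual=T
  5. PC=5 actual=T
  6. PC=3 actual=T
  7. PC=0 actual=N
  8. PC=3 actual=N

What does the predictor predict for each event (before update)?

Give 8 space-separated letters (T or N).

Answer: N N N N T N N T

Derivation:
Ev 1: PC=0 idx=0 pred=N actual=T -> ctr[0]=1
Ev 2: PC=5 idx=1 pred=N actual=T -> ctr[1]=1
Ev 3: PC=5 idx=1 pred=N actual=T -> ctr[1]=2
Ev 4: PC=3 idx=3 pred=N actual=T -> ctr[3]=1
Ev 5: PC=5 idx=1 pred=T actual=T -> ctr[1]=3
Ev 6: PC=3 idx=3 pred=N actual=T -> ctr[3]=2
Ev 7: PC=0 idx=0 pred=N actual=N -> ctr[0]=0
Ev 8: PC=3 idx=3 pred=T actual=N -> ctr[3]=1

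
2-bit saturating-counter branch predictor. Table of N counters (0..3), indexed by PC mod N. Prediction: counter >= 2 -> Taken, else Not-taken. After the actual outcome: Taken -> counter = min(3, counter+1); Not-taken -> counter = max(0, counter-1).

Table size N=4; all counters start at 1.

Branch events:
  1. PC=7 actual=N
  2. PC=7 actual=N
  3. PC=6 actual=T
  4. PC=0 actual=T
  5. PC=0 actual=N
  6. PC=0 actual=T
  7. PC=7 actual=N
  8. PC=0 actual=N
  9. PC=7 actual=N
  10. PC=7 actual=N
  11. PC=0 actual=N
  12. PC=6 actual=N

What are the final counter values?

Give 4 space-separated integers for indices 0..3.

Ev 1: PC=7 idx=3 pred=N actual=N -> ctr[3]=0
Ev 2: PC=7 idx=3 pred=N actual=N -> ctr[3]=0
Ev 3: PC=6 idx=2 pred=N actual=T -> ctr[2]=2
Ev 4: PC=0 idx=0 pred=N actual=T -> ctr[0]=2
Ev 5: PC=0 idx=0 pred=T actual=N -> ctr[0]=1
Ev 6: PC=0 idx=0 pred=N actual=T -> ctr[0]=2
Ev 7: PC=7 idx=3 pred=N actual=N -> ctr[3]=0
Ev 8: PC=0 idx=0 pred=T actual=N -> ctr[0]=1
Ev 9: PC=7 idx=3 pred=N actual=N -> ctr[3]=0
Ev 10: PC=7 idx=3 pred=N actual=N -> ctr[3]=0
Ev 11: PC=0 idx=0 pred=N actual=N -> ctr[0]=0
Ev 12: PC=6 idx=2 pred=T actual=N -> ctr[2]=1

Answer: 0 1 1 0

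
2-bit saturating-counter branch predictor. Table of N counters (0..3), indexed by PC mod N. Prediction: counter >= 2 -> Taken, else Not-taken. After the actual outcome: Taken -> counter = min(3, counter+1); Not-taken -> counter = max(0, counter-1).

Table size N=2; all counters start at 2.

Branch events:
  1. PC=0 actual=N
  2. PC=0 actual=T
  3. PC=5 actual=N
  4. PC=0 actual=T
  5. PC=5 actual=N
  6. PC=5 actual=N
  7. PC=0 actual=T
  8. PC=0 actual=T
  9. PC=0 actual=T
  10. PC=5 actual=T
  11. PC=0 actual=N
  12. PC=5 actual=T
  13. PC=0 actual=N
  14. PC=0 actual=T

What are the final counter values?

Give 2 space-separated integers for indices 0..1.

Answer: 2 2

Derivation:
Ev 1: PC=0 idx=0 pred=T actual=N -> ctr[0]=1
Ev 2: PC=0 idx=0 pred=N actual=T -> ctr[0]=2
Ev 3: PC=5 idx=1 pred=T actual=N -> ctr[1]=1
Ev 4: PC=0 idx=0 pred=T actual=T -> ctr[0]=3
Ev 5: PC=5 idx=1 pred=N actual=N -> ctr[1]=0
Ev 6: PC=5 idx=1 pred=N actual=N -> ctr[1]=0
Ev 7: PC=0 idx=0 pred=T actual=T -> ctr[0]=3
Ev 8: PC=0 idx=0 pred=T actual=T -> ctr[0]=3
Ev 9: PC=0 idx=0 pred=T actual=T -> ctr[0]=3
Ev 10: PC=5 idx=1 pred=N actual=T -> ctr[1]=1
Ev 11: PC=0 idx=0 pred=T actual=N -> ctr[0]=2
Ev 12: PC=5 idx=1 pred=N actual=T -> ctr[1]=2
Ev 13: PC=0 idx=0 pred=T actual=N -> ctr[0]=1
Ev 14: PC=0 idx=0 pred=N actual=T -> ctr[0]=2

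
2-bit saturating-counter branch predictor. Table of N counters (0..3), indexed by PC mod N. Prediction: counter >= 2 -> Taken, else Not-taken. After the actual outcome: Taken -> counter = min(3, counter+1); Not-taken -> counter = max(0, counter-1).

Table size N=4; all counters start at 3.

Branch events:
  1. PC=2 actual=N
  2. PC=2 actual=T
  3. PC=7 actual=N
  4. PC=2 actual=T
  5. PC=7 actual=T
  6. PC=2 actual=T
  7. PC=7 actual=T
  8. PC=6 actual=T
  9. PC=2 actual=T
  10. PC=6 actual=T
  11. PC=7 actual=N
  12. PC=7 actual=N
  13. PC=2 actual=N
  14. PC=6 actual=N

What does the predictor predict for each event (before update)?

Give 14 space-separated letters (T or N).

Answer: T T T T T T T T T T T T T T

Derivation:
Ev 1: PC=2 idx=2 pred=T actual=N -> ctr[2]=2
Ev 2: PC=2 idx=2 pred=T actual=T -> ctr[2]=3
Ev 3: PC=7 idx=3 pred=T actual=N -> ctr[3]=2
Ev 4: PC=2 idx=2 pred=T actual=T -> ctr[2]=3
Ev 5: PC=7 idx=3 pred=T actual=T -> ctr[3]=3
Ev 6: PC=2 idx=2 pred=T actual=T -> ctr[2]=3
Ev 7: PC=7 idx=3 pred=T actual=T -> ctr[3]=3
Ev 8: PC=6 idx=2 pred=T actual=T -> ctr[2]=3
Ev 9: PC=2 idx=2 pred=T actual=T -> ctr[2]=3
Ev 10: PC=6 idx=2 pred=T actual=T -> ctr[2]=3
Ev 11: PC=7 idx=3 pred=T actual=N -> ctr[3]=2
Ev 12: PC=7 idx=3 pred=T actual=N -> ctr[3]=1
Ev 13: PC=2 idx=2 pred=T actual=N -> ctr[2]=2
Ev 14: PC=6 idx=2 pred=T actual=N -> ctr[2]=1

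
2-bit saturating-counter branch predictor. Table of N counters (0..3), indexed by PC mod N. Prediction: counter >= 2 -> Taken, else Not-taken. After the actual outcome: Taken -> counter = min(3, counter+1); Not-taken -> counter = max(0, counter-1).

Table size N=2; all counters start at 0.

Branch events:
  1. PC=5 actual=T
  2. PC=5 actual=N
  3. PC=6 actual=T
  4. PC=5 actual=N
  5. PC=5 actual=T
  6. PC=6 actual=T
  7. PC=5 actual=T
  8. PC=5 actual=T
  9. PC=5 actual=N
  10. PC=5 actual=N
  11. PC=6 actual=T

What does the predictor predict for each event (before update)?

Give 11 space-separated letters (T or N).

Ev 1: PC=5 idx=1 pred=N actual=T -> ctr[1]=1
Ev 2: PC=5 idx=1 pred=N actual=N -> ctr[1]=0
Ev 3: PC=6 idx=0 pred=N actual=T -> ctr[0]=1
Ev 4: PC=5 idx=1 pred=N actual=N -> ctr[1]=0
Ev 5: PC=5 idx=1 pred=N actual=T -> ctr[1]=1
Ev 6: PC=6 idx=0 pred=N actual=T -> ctr[0]=2
Ev 7: PC=5 idx=1 pred=N actual=T -> ctr[1]=2
Ev 8: PC=5 idx=1 pred=T actual=T -> ctr[1]=3
Ev 9: PC=5 idx=1 pred=T actual=N -> ctr[1]=2
Ev 10: PC=5 idx=1 pred=T actual=N -> ctr[1]=1
Ev 11: PC=6 idx=0 pred=T actual=T -> ctr[0]=3

Answer: N N N N N N N T T T T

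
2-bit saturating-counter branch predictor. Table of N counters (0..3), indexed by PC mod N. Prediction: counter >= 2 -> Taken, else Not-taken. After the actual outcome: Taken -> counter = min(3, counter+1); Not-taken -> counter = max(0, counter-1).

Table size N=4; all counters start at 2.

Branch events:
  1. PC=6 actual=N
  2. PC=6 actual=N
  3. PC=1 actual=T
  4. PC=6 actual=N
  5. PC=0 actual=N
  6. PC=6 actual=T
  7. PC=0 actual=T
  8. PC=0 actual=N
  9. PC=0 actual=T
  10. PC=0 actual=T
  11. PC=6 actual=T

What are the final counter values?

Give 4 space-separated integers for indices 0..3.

Answer: 3 3 2 2

Derivation:
Ev 1: PC=6 idx=2 pred=T actual=N -> ctr[2]=1
Ev 2: PC=6 idx=2 pred=N actual=N -> ctr[2]=0
Ev 3: PC=1 idx=1 pred=T actual=T -> ctr[1]=3
Ev 4: PC=6 idx=2 pred=N actual=N -> ctr[2]=0
Ev 5: PC=0 idx=0 pred=T actual=N -> ctr[0]=1
Ev 6: PC=6 idx=2 pred=N actual=T -> ctr[2]=1
Ev 7: PC=0 idx=0 pred=N actual=T -> ctr[0]=2
Ev 8: PC=0 idx=0 pred=T actual=N -> ctr[0]=1
Ev 9: PC=0 idx=0 pred=N actual=T -> ctr[0]=2
Ev 10: PC=0 idx=0 pred=T actual=T -> ctr[0]=3
Ev 11: PC=6 idx=2 pred=N actual=T -> ctr[2]=2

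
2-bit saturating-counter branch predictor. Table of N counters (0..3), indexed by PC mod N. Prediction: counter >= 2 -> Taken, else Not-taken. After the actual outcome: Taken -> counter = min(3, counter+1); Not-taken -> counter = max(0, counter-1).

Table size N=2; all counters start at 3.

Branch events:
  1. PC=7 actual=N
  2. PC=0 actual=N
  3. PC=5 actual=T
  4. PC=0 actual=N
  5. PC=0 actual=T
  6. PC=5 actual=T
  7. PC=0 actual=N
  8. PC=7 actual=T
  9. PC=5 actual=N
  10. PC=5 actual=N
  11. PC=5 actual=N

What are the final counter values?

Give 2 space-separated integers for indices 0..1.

Answer: 1 0

Derivation:
Ev 1: PC=7 idx=1 pred=T actual=N -> ctr[1]=2
Ev 2: PC=0 idx=0 pred=T actual=N -> ctr[0]=2
Ev 3: PC=5 idx=1 pred=T actual=T -> ctr[1]=3
Ev 4: PC=0 idx=0 pred=T actual=N -> ctr[0]=1
Ev 5: PC=0 idx=0 pred=N actual=T -> ctr[0]=2
Ev 6: PC=5 idx=1 pred=T actual=T -> ctr[1]=3
Ev 7: PC=0 idx=0 pred=T actual=N -> ctr[0]=1
Ev 8: PC=7 idx=1 pred=T actual=T -> ctr[1]=3
Ev 9: PC=5 idx=1 pred=T actual=N -> ctr[1]=2
Ev 10: PC=5 idx=1 pred=T actual=N -> ctr[1]=1
Ev 11: PC=5 idx=1 pred=N actual=N -> ctr[1]=0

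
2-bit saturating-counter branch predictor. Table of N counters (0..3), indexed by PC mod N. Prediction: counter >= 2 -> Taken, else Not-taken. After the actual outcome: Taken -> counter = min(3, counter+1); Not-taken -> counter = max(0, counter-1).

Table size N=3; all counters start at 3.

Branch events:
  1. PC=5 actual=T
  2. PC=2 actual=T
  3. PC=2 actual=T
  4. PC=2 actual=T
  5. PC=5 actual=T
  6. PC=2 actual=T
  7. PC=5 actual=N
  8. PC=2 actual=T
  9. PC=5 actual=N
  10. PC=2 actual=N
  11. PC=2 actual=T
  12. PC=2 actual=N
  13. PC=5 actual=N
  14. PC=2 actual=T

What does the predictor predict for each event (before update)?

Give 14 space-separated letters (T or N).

Answer: T T T T T T T T T T N T N N

Derivation:
Ev 1: PC=5 idx=2 pred=T actual=T -> ctr[2]=3
Ev 2: PC=2 idx=2 pred=T actual=T -> ctr[2]=3
Ev 3: PC=2 idx=2 pred=T actual=T -> ctr[2]=3
Ev 4: PC=2 idx=2 pred=T actual=T -> ctr[2]=3
Ev 5: PC=5 idx=2 pred=T actual=T -> ctr[2]=3
Ev 6: PC=2 idx=2 pred=T actual=T -> ctr[2]=3
Ev 7: PC=5 idx=2 pred=T actual=N -> ctr[2]=2
Ev 8: PC=2 idx=2 pred=T actual=T -> ctr[2]=3
Ev 9: PC=5 idx=2 pred=T actual=N -> ctr[2]=2
Ev 10: PC=2 idx=2 pred=T actual=N -> ctr[2]=1
Ev 11: PC=2 idx=2 pred=N actual=T -> ctr[2]=2
Ev 12: PC=2 idx=2 pred=T actual=N -> ctr[2]=1
Ev 13: PC=5 idx=2 pred=N actual=N -> ctr[2]=0
Ev 14: PC=2 idx=2 pred=N actual=T -> ctr[2]=1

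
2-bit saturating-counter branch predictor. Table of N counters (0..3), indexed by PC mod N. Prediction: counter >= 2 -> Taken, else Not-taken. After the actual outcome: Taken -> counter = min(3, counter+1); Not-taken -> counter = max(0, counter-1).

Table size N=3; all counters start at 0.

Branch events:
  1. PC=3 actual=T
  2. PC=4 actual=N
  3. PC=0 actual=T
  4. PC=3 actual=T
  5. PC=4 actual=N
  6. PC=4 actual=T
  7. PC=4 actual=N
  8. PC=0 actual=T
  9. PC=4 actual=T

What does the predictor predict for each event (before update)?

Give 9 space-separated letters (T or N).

Answer: N N N T N N N T N

Derivation:
Ev 1: PC=3 idx=0 pred=N actual=T -> ctr[0]=1
Ev 2: PC=4 idx=1 pred=N actual=N -> ctr[1]=0
Ev 3: PC=0 idx=0 pred=N actual=T -> ctr[0]=2
Ev 4: PC=3 idx=0 pred=T actual=T -> ctr[0]=3
Ev 5: PC=4 idx=1 pred=N actual=N -> ctr[1]=0
Ev 6: PC=4 idx=1 pred=N actual=T -> ctr[1]=1
Ev 7: PC=4 idx=1 pred=N actual=N -> ctr[1]=0
Ev 8: PC=0 idx=0 pred=T actual=T -> ctr[0]=3
Ev 9: PC=4 idx=1 pred=N actual=T -> ctr[1]=1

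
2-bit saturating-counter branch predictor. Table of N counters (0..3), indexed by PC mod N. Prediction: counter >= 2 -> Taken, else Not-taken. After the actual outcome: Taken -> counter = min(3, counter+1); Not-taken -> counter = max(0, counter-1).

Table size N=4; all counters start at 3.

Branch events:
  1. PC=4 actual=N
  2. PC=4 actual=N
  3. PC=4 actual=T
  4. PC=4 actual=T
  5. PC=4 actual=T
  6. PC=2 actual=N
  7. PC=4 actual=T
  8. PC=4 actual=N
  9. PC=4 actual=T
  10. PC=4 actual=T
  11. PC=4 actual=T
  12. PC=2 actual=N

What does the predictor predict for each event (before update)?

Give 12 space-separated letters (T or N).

Ev 1: PC=4 idx=0 pred=T actual=N -> ctr[0]=2
Ev 2: PC=4 idx=0 pred=T actual=N -> ctr[0]=1
Ev 3: PC=4 idx=0 pred=N actual=T -> ctr[0]=2
Ev 4: PC=4 idx=0 pred=T actual=T -> ctr[0]=3
Ev 5: PC=4 idx=0 pred=T actual=T -> ctr[0]=3
Ev 6: PC=2 idx=2 pred=T actual=N -> ctr[2]=2
Ev 7: PC=4 idx=0 pred=T actual=T -> ctr[0]=3
Ev 8: PC=4 idx=0 pred=T actual=N -> ctr[0]=2
Ev 9: PC=4 idx=0 pred=T actual=T -> ctr[0]=3
Ev 10: PC=4 idx=0 pred=T actual=T -> ctr[0]=3
Ev 11: PC=4 idx=0 pred=T actual=T -> ctr[0]=3
Ev 12: PC=2 idx=2 pred=T actual=N -> ctr[2]=1

Answer: T T N T T T T T T T T T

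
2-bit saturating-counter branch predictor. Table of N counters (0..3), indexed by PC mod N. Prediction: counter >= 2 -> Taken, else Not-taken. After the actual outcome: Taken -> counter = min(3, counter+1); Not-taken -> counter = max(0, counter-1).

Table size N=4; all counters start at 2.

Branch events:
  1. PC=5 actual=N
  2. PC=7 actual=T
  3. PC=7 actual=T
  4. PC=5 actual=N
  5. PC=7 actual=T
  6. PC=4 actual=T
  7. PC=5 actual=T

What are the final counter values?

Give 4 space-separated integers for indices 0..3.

Answer: 3 1 2 3

Derivation:
Ev 1: PC=5 idx=1 pred=T actual=N -> ctr[1]=1
Ev 2: PC=7 idx=3 pred=T actual=T -> ctr[3]=3
Ev 3: PC=7 idx=3 pred=T actual=T -> ctr[3]=3
Ev 4: PC=5 idx=1 pred=N actual=N -> ctr[1]=0
Ev 5: PC=7 idx=3 pred=T actual=T -> ctr[3]=3
Ev 6: PC=4 idx=0 pred=T actual=T -> ctr[0]=3
Ev 7: PC=5 idx=1 pred=N actual=T -> ctr[1]=1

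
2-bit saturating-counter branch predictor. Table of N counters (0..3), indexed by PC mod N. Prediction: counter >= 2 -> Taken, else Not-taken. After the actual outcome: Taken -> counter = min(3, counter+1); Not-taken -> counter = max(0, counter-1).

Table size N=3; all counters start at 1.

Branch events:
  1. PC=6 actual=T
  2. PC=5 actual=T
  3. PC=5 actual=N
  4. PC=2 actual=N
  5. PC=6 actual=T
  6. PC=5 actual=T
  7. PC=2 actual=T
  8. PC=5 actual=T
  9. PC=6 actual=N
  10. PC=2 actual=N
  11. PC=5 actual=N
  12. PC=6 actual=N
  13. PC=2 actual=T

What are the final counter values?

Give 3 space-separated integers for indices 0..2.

Answer: 1 1 2

Derivation:
Ev 1: PC=6 idx=0 pred=N actual=T -> ctr[0]=2
Ev 2: PC=5 idx=2 pred=N actual=T -> ctr[2]=2
Ev 3: PC=5 idx=2 pred=T actual=N -> ctr[2]=1
Ev 4: PC=2 idx=2 pred=N actual=N -> ctr[2]=0
Ev 5: PC=6 idx=0 pred=T actual=T -> ctr[0]=3
Ev 6: PC=5 idx=2 pred=N actual=T -> ctr[2]=1
Ev 7: PC=2 idx=2 pred=N actual=T -> ctr[2]=2
Ev 8: PC=5 idx=2 pred=T actual=T -> ctr[2]=3
Ev 9: PC=6 idx=0 pred=T actual=N -> ctr[0]=2
Ev 10: PC=2 idx=2 pred=T actual=N -> ctr[2]=2
Ev 11: PC=5 idx=2 pred=T actual=N -> ctr[2]=1
Ev 12: PC=6 idx=0 pred=T actual=N -> ctr[0]=1
Ev 13: PC=2 idx=2 pred=N actual=T -> ctr[2]=2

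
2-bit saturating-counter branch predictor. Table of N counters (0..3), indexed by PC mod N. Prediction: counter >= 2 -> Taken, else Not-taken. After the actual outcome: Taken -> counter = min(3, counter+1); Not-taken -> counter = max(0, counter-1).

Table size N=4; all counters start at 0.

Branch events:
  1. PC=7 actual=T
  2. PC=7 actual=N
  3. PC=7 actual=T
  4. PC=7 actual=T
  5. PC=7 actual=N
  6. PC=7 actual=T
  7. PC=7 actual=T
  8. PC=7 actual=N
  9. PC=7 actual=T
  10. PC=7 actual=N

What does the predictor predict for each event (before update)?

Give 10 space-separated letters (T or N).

Ev 1: PC=7 idx=3 pred=N actual=T -> ctr[3]=1
Ev 2: PC=7 idx=3 pred=N actual=N -> ctr[3]=0
Ev 3: PC=7 idx=3 pred=N actual=T -> ctr[3]=1
Ev 4: PC=7 idx=3 pred=N actual=T -> ctr[3]=2
Ev 5: PC=7 idx=3 pred=T actual=N -> ctr[3]=1
Ev 6: PC=7 idx=3 pred=N actual=T -> ctr[3]=2
Ev 7: PC=7 idx=3 pred=T actual=T -> ctr[3]=3
Ev 8: PC=7 idx=3 pred=T actual=N -> ctr[3]=2
Ev 9: PC=7 idx=3 pred=T actual=T -> ctr[3]=3
Ev 10: PC=7 idx=3 pred=T actual=N -> ctr[3]=2

Answer: N N N N T N T T T T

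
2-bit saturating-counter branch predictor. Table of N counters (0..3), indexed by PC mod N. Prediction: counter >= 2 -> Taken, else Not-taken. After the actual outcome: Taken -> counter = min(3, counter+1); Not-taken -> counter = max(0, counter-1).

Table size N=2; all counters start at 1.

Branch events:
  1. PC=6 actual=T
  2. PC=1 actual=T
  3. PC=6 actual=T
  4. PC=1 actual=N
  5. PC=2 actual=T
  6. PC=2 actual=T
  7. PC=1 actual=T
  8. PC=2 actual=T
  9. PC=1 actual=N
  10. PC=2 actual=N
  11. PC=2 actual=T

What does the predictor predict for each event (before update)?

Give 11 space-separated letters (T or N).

Ev 1: PC=6 idx=0 pred=N actual=T -> ctr[0]=2
Ev 2: PC=1 idx=1 pred=N actual=T -> ctr[1]=2
Ev 3: PC=6 idx=0 pred=T actual=T -> ctr[0]=3
Ev 4: PC=1 idx=1 pred=T actual=N -> ctr[1]=1
Ev 5: PC=2 idx=0 pred=T actual=T -> ctr[0]=3
Ev 6: PC=2 idx=0 pred=T actual=T -> ctr[0]=3
Ev 7: PC=1 idx=1 pred=N actual=T -> ctr[1]=2
Ev 8: PC=2 idx=0 pred=T actual=T -> ctr[0]=3
Ev 9: PC=1 idx=1 pred=T actual=N -> ctr[1]=1
Ev 10: PC=2 idx=0 pred=T actual=N -> ctr[0]=2
Ev 11: PC=2 idx=0 pred=T actual=T -> ctr[0]=3

Answer: N N T T T T N T T T T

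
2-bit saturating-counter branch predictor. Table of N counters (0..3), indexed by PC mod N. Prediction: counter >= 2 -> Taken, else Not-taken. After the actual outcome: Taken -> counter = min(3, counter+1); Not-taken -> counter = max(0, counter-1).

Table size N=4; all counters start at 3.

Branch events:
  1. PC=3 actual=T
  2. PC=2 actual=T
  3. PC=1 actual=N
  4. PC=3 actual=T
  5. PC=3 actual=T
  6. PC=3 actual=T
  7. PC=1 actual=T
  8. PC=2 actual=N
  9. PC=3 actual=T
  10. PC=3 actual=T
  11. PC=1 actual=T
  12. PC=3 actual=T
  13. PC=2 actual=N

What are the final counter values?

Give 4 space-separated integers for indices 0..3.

Ev 1: PC=3 idx=3 pred=T actual=T -> ctr[3]=3
Ev 2: PC=2 idx=2 pred=T actual=T -> ctr[2]=3
Ev 3: PC=1 idx=1 pred=T actual=N -> ctr[1]=2
Ev 4: PC=3 idx=3 pred=T actual=T -> ctr[3]=3
Ev 5: PC=3 idx=3 pred=T actual=T -> ctr[3]=3
Ev 6: PC=3 idx=3 pred=T actual=T -> ctr[3]=3
Ev 7: PC=1 idx=1 pred=T actual=T -> ctr[1]=3
Ev 8: PC=2 idx=2 pred=T actual=N -> ctr[2]=2
Ev 9: PC=3 idx=3 pred=T actual=T -> ctr[3]=3
Ev 10: PC=3 idx=3 pred=T actual=T -> ctr[3]=3
Ev 11: PC=1 idx=1 pred=T actual=T -> ctr[1]=3
Ev 12: PC=3 idx=3 pred=T actual=T -> ctr[3]=3
Ev 13: PC=2 idx=2 pred=T actual=N -> ctr[2]=1

Answer: 3 3 1 3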